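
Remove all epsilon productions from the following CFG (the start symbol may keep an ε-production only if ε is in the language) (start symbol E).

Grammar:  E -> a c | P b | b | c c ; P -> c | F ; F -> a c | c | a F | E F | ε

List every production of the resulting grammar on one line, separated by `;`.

E -> a c | P b | b | c c; P -> c | F; F -> a c | c | a F | a | E F | E

Nullable nonterminals: {F, P}.
ε ∉ L(G), so no ε-production is kept.
Add the nullable-subset variants: E → P b gives P b | b. F → a F gives a F | a. F → E F gives E F | E.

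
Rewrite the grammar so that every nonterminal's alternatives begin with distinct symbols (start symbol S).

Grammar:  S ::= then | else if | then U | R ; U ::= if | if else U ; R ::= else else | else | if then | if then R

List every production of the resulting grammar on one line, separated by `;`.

S has alternatives sharing prefix 'then': factor to S → then S' with S' → ε | U.
U has alternatives sharing prefix 'if': factor to U → if U' with U' → ε | else U.
R has alternatives sharing prefix 'if then': factor to R → if then R' with R' → ε | R.
R has alternatives sharing prefix 'else': factor to R → else R'' with R'' → else | ε.

S ::= else if | R | then S'; U ::= if U'; R ::= if then R' | else R''; S' ::= eps | U; U' ::= eps | else U; R' ::= eps | R; R'' ::= else | eps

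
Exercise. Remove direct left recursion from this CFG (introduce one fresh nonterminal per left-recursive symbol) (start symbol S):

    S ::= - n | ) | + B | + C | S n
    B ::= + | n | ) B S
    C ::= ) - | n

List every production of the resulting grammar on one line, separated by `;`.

S ::= - n S' | ) S' | + B S' | + C S'; B ::= + | n | ) B S; C ::= ) - | n; S' ::= n S' | eps

Directly left-recursive nonterminal: S.
For S: α = {n}, β = {- n, ), + B, + C}. Rewrite as S → β S' and S' → α S' | ε.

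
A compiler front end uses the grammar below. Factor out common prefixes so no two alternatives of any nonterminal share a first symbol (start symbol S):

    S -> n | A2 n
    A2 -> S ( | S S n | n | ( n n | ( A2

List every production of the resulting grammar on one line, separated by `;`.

S -> n | A2 n; A2 -> n | S A2' | ( A2''; A2' -> ( | S n; A2'' -> n n | A2

A2 has alternatives sharing prefix 'S': factor to A2 → S A2' with A2' → ( | S n.
A2 has alternatives sharing prefix '(': factor to A2 → ( A2'' with A2'' → n n | A2.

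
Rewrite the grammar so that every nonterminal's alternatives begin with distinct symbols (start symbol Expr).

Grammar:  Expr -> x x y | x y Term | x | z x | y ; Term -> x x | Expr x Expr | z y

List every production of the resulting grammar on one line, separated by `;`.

Expr -> z x | y | x Expr1; Term -> x x | Expr x Expr | z y; Expr1 -> x y | y Term | ε

Expr has alternatives sharing prefix 'x': factor to Expr → x Expr1 with Expr1 → x y | y Term | ε.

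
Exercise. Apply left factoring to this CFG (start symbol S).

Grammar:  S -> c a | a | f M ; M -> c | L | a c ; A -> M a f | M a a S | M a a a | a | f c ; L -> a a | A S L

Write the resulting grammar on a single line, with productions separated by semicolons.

A has alternatives sharing prefix 'M a': factor to A → M a A' with A' → f | a S | a a.
A' has alternatives sharing prefix 'a': factor to A' → a A'' with A'' → S | a.

S -> c a | a | f M; M -> c | L | a c; A -> a | f c | M a A'; L -> a a | A S L; A' -> f | a A''; A'' -> S | a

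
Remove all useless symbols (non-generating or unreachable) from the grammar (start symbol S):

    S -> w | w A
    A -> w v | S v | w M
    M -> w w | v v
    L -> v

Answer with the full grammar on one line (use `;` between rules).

Generating nonterminals: {A, L, M, S}.
Reachable from S after that: {A, M, S}.
Removed useless symbols: {L} and every production mentioning them.

S -> w | w A; A -> w v | S v | w M; M -> w w | v v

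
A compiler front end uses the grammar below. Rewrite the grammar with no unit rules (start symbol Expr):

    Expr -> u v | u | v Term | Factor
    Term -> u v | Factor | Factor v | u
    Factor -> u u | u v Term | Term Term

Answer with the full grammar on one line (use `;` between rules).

Unit pairs: Expr ⇒* {Factor}; Term ⇒* {Factor}.
For every A with A ⇒* B via unit rules, add B's non-unit alternatives to A; then delete every rule of the form X → Y.

Expr -> u u | u v Term | Term Term | u v | u | v Term; Term -> u v | Factor v | u | u u | u v Term | Term Term; Factor -> u u | u v Term | Term Term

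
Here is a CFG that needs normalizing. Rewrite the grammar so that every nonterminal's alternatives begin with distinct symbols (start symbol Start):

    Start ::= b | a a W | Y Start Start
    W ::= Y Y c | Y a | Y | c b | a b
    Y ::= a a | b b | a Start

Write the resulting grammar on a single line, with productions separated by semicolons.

Start ::= b | a a W | Y Start Start; W ::= c b | a b | Y W1; Y ::= b b | a Y1; W1 ::= Y c | a | ε; Y1 ::= a | Start

W has alternatives sharing prefix 'Y': factor to W → Y W1 with W1 → Y c | a | ε.
Y has alternatives sharing prefix 'a': factor to Y → a Y1 with Y1 → a | Start.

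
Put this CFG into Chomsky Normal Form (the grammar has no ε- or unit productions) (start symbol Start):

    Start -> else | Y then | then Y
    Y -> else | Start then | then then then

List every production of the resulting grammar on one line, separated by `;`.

Introduce a nonterminal for each terminal appearing in a rule of length ≥ 2: X1 → then.
Binarize each right-hand side of length ≥ 3 by chaining fresh nonterminals (Y1, Y2, …): affected rules were Y → X1 X1 X1.

Start -> else | Y X1 | X1 Y; Y -> else | Start X1 | X1 Y1; X1 -> then; Y1 -> X1 X1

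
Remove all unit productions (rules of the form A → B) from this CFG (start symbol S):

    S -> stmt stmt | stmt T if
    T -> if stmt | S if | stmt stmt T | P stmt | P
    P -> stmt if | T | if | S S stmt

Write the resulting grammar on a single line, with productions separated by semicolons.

S -> stmt stmt | stmt T if; T -> stmt if | if | S S stmt | if stmt | S if | stmt stmt T | P stmt; P -> stmt if | if | S S stmt | if stmt | S if | stmt stmt T | P stmt

Unit pairs: P ⇒* {T}; T ⇒* {P}.
For each unit pair (A, B), copy every non-unit production of B to A, then drop all unit productions.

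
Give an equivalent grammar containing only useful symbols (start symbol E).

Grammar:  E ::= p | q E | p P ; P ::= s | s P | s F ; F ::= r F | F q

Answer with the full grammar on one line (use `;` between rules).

E ::= p | q E | p P; P ::= s | s P

Generating nonterminals: {E, P}.
Reachable from E after that: {E, P}.
Removed useless symbols: {F} and every production mentioning them.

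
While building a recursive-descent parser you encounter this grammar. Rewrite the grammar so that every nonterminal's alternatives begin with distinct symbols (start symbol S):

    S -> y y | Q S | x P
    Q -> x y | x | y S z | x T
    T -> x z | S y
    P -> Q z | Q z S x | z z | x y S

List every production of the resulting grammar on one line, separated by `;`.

Q has alternatives sharing prefix 'x': factor to Q → x Q' with Q' → y | ε | T.
P has alternatives sharing prefix 'Q z': factor to P → Q z P' with P' → ε | S x.

S -> y y | Q S | x P; Q -> y S z | x Q'; T -> x z | S y; P -> z z | x y S | Q z P'; Q' -> y | ε | T; P' -> ε | S x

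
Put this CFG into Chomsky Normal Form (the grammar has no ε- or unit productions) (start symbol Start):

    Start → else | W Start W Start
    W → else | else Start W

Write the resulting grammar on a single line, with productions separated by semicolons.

Introduce a nonterminal for each terminal appearing in a rule of length ≥ 2: X1 → else.
Binarize each right-hand side of length ≥ 3 by chaining fresh nonterminals (Y1, Y2, …): affected rules were Start → W Start W Start; W → X1 Start W.

Start → else | W Y1; W → else | X1 Y3; X1 → else; Y1 → Start Y2; Y2 → W Start; Y3 → Start W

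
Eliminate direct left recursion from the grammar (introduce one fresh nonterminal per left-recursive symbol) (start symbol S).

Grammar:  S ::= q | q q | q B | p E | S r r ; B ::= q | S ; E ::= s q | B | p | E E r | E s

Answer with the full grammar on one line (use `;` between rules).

S ::= q S' | q q S' | q B S' | p E S'; B ::= q | S; E ::= s q E' | B E' | p E'; S' ::= r r S' | ε; E' ::= E r E' | s E' | ε

S, E are directly left-recursive.
For S: α = {r r}, β = {q, q q, q B, p E}. Rewrite as S → β S' and S' → α S' | ε.
For E: α = {E r, s}, β = {s q, B, p}. Rewrite as E → β E' and E' → α E' | ε.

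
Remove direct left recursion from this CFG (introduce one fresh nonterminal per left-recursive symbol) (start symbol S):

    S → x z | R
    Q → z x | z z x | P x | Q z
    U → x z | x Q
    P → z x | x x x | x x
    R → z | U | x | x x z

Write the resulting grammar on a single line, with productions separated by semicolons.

Left recursion appears on Q.
For Q: α = {z}, β = {z x, z z x, P x}. Rewrite as Q → β Q' and Q' → α Q' | ε.

S → x z | R; Q → z x Q' | z z x Q' | P x Q'; U → x z | x Q; P → z x | x x x | x x; R → z | U | x | x x z; Q' → z Q' | ε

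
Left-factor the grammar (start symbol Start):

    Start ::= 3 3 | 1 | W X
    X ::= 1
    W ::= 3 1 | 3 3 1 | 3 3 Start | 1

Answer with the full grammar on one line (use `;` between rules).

W has alternatives sharing prefix '3': factor to W → 3 W1 with W1 → 1 | 3 1 | 3 Start.
W1 has alternatives sharing prefix '3': factor to W1 → 3 W11 with W11 → 1 | Start.

Start ::= 3 3 | 1 | W X; X ::= 1; W ::= 1 | 3 W1; W1 ::= 1 | 3 W11; W11 ::= 1 | Start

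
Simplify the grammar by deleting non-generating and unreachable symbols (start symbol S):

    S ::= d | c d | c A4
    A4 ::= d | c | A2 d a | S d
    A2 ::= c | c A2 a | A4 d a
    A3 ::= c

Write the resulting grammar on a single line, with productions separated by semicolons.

S ::= d | c d | c A4; A4 ::= d | c | A2 d a | S d; A2 ::= c | c A2 a | A4 d a

Generating nonterminals: {A2, A3, A4, S}.
Reachable from S after that: {A2, A4, S}.
Removed useless symbols: {A3} and every production mentioning them.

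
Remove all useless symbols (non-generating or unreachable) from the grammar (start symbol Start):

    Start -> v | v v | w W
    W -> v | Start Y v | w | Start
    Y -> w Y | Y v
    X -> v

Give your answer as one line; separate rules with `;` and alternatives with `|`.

Start -> v | v v | w W; W -> v | w | Start

Generating nonterminals: {Start, W, X}.
Reachable from Start after that: {Start, W}.
Removed useless symbols: {X, Y} and every production mentioning them.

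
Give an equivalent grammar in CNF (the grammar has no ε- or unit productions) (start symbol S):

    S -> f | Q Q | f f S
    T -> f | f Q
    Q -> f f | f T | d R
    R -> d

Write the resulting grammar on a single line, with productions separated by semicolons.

S -> f | Q Q | X1 Y1; T -> f | X1 Q; Q -> X1 X1 | X1 T | X2 R; R -> d; X1 -> f; X2 -> d; Y1 -> X1 S

Introduce a nonterminal for each terminal appearing in a rule of length ≥ 2: X1 → f, X2 → d.
Binarize each right-hand side of length ≥ 3 by chaining fresh nonterminals (Y1, Y2, …): affected rules were S → X1 X1 S.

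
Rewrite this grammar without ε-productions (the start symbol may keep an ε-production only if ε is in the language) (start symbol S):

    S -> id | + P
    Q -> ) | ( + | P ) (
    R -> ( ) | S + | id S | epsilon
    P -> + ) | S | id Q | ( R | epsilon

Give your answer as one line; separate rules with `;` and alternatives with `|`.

The nullable symbols are {P, R}.
ε ∉ L(G), so no ε-production is kept.
Expand every rule over subsets of its nullable positions: S → + P gives + P | +. Q → P ) ( gives P ) ( | ) (. P → ( R gives ( R | (.

S -> id | + P | +; Q -> ) | ( + | P ) ( | ) (; R -> ( ) | S + | id S; P -> + ) | S | id Q | ( R | (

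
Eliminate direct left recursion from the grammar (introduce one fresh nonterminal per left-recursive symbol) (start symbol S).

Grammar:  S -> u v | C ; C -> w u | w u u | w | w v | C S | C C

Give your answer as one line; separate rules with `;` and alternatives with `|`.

Directly left-recursive nonterminal: C.
For C: α = {S, C}, β = {w u, w u u, w, w v}. Rewrite as C → β C' and C' → α C' | ε.

S -> u v | C; C -> w u C' | w u u C' | w C' | w v C'; C' -> S C' | C C' | ε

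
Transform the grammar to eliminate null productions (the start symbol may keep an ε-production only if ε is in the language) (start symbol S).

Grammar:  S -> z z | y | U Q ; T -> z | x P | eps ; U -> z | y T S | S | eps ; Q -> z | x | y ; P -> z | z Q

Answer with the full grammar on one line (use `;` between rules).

Nullable set = {T, U}.
ε ∉ L(G), so no ε-production is kept.
Expand every rule over subsets of its nullable positions: S → U Q gives U Q | Q. U → y T S gives y T S | y S.

S -> z z | y | U Q | Q; T -> z | x P; U -> z | y T S | y S | S; Q -> z | x | y; P -> z | z Q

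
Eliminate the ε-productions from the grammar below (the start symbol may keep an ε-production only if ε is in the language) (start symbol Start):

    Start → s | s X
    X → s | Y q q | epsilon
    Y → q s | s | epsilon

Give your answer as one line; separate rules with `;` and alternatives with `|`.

Start → s | s X; X → s | Y q q | q q; Y → q s | s

Nullable nonterminals: {X, Y}.
ε ∉ L(G), so no ε-production is kept.
For each production, add variants omitting each subset of nullable occurrences: X → Y q q gives Y q q | q q.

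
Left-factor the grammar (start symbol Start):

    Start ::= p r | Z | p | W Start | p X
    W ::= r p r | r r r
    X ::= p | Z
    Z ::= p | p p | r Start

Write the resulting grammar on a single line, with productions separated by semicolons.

Start has alternatives sharing prefix 'p': factor to Start → p Start1 with Start1 → r | ε | X.
W has alternatives sharing prefix 'r': factor to W → r W1 with W1 → p r | r r.
Z has alternatives sharing prefix 'p': factor to Z → p Z1 with Z1 → ε | p.

Start ::= Z | W Start | p Start1; W ::= r W1; X ::= p | Z; Z ::= r Start | p Z1; Start1 ::= r | ε | X; W1 ::= p r | r r; Z1 ::= ε | p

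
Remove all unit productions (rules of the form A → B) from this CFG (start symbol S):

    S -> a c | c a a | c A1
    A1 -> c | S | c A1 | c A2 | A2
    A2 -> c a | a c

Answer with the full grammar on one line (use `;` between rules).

S -> a c | c a a | c A1; A1 -> c a | a c | c | c A1 | c A2 | c a a; A2 -> c a | a c

Unit pairs: A1 ⇒* {A2, S}.
For each unit pair (A, B), copy every non-unit production of B to A, then drop all unit productions.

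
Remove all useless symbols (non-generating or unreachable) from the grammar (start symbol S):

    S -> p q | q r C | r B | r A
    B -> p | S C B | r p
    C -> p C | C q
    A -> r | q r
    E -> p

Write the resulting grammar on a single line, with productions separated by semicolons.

S -> p q | r B | r A; B -> p | r p; A -> r | q r

Generating nonterminals: {A, B, E, S}.
Reachable from S after that: {A, B, S}.
Removed useless symbols: {C, E} and every production mentioning them.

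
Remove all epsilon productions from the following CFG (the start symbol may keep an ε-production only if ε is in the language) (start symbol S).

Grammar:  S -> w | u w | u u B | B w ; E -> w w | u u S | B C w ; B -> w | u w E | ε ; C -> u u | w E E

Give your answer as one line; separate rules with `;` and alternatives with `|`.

S -> w | u w | u u B | u u | B w; E -> w w | u u S | B C w | C w; B -> w | u w E; C -> u u | w E E

Nullable set = {B}.
ε ∉ L(G), so no ε-production is kept.
Add the nullable-subset variants: S → u u B gives u u B | u u. E → B C w gives B C w | C w.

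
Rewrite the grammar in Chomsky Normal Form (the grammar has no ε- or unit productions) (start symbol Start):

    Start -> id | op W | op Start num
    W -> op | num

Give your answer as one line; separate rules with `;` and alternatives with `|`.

Start -> id | X1 W | X1 Y1; W -> op | num; X1 -> op; X2 -> num; Y1 -> Start X2

Introduce a nonterminal for each terminal appearing in a rule of length ≥ 2: X1 → op, X2 → num.
Binarize each right-hand side of length ≥ 3 by chaining fresh nonterminals (Y1, Y2, …): affected rules were Start → X1 Start X2.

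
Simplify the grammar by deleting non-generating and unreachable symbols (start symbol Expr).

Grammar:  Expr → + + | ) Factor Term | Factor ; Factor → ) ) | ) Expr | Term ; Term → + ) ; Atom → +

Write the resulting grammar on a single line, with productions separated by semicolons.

Generating nonterminals: {Atom, Expr, Factor, Term}.
Reachable from Expr after that: {Expr, Factor, Term}.
Removed useless symbols: {Atom} and every production mentioning them.

Expr → + + | ) Factor Term | Factor; Factor → ) ) | ) Expr | Term; Term → + )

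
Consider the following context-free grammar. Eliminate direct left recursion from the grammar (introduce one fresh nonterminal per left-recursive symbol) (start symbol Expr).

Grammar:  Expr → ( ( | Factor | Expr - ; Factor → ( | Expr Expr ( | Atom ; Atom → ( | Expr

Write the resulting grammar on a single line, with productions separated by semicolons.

Expr → ( ( Expr1 | Factor Expr1; Factor → ( | Expr Expr ( | Atom; Atom → ( | Expr; Expr1 → - Expr1 | ε

Directly left-recursive nonterminal: Expr.
For Expr: α = {-}, β = {( (, Factor}. Rewrite as Expr → β Expr1 and Expr1 → α Expr1 | ε.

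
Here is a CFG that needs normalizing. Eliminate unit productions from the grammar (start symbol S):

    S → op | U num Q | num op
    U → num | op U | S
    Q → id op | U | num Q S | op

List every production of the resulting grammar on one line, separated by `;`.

S → op | U num Q | num op; U → num | op U | op | U num Q | num op; Q → num | op U | op | U num Q | num op | id op | num Q S

Unit pairs: Q ⇒* {S, U}; U ⇒* {S}.
Replace each nonterminal's rules with the union of the non-unit rules of every nonterminal it unit-derives.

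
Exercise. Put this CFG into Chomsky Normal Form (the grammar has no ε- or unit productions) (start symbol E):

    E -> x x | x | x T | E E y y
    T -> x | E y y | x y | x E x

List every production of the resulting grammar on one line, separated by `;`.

Introduce a nonterminal for each terminal appearing in a rule of length ≥ 2: X1 → x, X2 → y.
Binarize each right-hand side of length ≥ 3 by chaining fresh nonterminals (Y1, Y2, …): affected rules were E → E E X2 X2; T → E X2 X2; T → X1 E X1.

E -> X1 X1 | x | X1 T | E Y1; T -> x | E Y3 | X1 X2 | X1 Y4; X1 -> x; X2 -> y; Y1 -> E Y2; Y2 -> X2 X2; Y3 -> X2 X2; Y4 -> E X1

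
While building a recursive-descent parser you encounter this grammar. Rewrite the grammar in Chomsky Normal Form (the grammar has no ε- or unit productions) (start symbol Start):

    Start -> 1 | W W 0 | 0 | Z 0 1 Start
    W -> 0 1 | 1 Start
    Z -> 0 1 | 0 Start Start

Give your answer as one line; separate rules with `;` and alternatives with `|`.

Start -> 1 | W Y1 | 0 | Z Y2; W -> X1 X2 | X2 Start; Z -> X1 X2 | X1 Y4; X1 -> 0; X2 -> 1; Y1 -> W X1; Y2 -> X1 Y3; Y3 -> X2 Start; Y4 -> Start Start

Introduce a nonterminal for each terminal appearing in a rule of length ≥ 2: X1 → 0, X2 → 1.
Binarize each right-hand side of length ≥ 3 by chaining fresh nonterminals (Y1, Y2, …): affected rules were Start → W W X1; Start → Z X1 X2 Start; Z → X1 Start Start.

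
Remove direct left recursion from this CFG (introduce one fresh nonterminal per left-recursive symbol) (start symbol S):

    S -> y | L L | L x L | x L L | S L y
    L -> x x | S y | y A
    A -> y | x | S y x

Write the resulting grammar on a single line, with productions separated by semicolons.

S -> y S' | L L S' | L x L S' | x L L S'; L -> x x | S y | y A; A -> y | x | S y x; S' -> L y S' | eps

S is directly left-recursive.
For S: α = {L y}, β = {y, L L, L x L, x L L}. Rewrite as S → β S' and S' → α S' | ε.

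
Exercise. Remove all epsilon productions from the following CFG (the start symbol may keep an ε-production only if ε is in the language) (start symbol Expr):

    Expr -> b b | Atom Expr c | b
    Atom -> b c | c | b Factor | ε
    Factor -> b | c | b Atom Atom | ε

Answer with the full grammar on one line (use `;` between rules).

Expr -> b b | Atom Expr c | Expr c | b; Atom -> b c | c | b Factor | b; Factor -> b | c | b Atom Atom | b Atom

The nullable symbols are {Atom, Factor}.
ε ∉ L(G), so no ε-production is kept.
For each production, add variants omitting each subset of nullable occurrences: Expr → Atom Expr c gives Atom Expr c | Expr c. Atom → b Factor gives b Factor | b. Factor → b Atom Atom gives b Atom Atom | b Atom.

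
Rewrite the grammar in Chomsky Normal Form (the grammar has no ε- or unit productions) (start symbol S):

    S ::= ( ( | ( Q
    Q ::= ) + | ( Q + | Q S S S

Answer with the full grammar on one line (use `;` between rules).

S ::= X1 X1 | X1 Q; Q ::= X2 X3 | X1 Y1 | Q Y2; X1 ::= (; X2 ::= ); X3 ::= +; Y1 ::= Q X3; Y2 ::= S Y3; Y3 ::= S S

Introduce a nonterminal for each terminal appearing in a rule of length ≥ 2: X1 → (, X2 → ), X3 → +.
Binarize each right-hand side of length ≥ 3 by chaining fresh nonterminals (Y1, Y2, …): affected rules were Q → X1 Q X3; Q → Q S S S.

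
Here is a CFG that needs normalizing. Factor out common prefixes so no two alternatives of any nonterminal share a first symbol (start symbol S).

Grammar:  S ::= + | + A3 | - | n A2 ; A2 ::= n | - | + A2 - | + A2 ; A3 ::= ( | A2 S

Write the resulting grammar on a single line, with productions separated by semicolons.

S ::= - | n A2 | + S'; A2 ::= n | - | + A2 A2'; A3 ::= ( | A2 S; S' ::= ε | A3; A2' ::= - | ε

S has alternatives sharing prefix '+': factor to S → + S' with S' → ε | A3.
A2 has alternatives sharing prefix '+ A2': factor to A2 → + A2 A2' with A2' → - | ε.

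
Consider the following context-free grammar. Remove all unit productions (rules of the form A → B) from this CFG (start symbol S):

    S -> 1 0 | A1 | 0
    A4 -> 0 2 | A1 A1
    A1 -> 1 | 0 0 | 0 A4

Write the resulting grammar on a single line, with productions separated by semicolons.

S -> 1 | 0 0 | 0 A4 | 1 0 | 0; A4 -> 0 2 | A1 A1; A1 -> 1 | 0 0 | 0 A4

Unit pairs: S ⇒* {A1}.
For each unit pair (A, B), copy every non-unit production of B to A, then drop all unit productions.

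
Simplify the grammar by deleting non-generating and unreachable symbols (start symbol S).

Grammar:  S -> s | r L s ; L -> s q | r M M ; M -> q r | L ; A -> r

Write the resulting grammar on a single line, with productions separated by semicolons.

Generating nonterminals: {A, L, M, S}.
Reachable from S after that: {L, M, S}.
Removed useless symbols: {A} and every production mentioning them.

S -> s | r L s; L -> s q | r M M; M -> q r | L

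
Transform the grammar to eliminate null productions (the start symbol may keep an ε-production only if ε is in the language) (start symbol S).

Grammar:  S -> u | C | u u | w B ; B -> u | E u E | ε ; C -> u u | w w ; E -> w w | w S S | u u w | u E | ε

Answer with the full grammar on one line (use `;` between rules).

S -> u | C | u u | w B | w; B -> u | E u E | E u | u E; C -> u u | w w; E -> w w | w S S | u u w | u E | u

Nullable nonterminals: {B, E}.
ε ∉ L(G), so no ε-production is kept.
For each production, add variants omitting each subset of nullable occurrences: S → w B gives w B | w. B → E u E gives E u E | E u | u E. E → u E gives u E | u.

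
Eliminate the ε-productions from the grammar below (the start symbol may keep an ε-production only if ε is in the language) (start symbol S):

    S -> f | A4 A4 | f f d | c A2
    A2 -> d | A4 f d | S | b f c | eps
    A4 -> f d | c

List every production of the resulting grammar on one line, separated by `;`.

S -> f | A4 A4 | f f d | c A2 | c; A2 -> d | A4 f d | S | b f c; A4 -> f d | c

The nullable symbols are {A2}.
ε ∉ L(G), so no ε-production is kept.
Add the nullable-subset variants: S → c A2 gives c A2 | c.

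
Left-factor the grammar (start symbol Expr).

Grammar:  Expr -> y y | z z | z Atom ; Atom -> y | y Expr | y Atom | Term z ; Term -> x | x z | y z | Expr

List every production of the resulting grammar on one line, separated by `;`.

Expr -> y y | z Expr1; Atom -> Term z | y Atom1; Term -> y z | Expr | x Term1; Expr1 -> z | Atom; Atom1 -> ε | Expr | Atom; Term1 -> ε | z

Expr has alternatives sharing prefix 'z': factor to Expr → z Expr1 with Expr1 → z | Atom.
Atom has alternatives sharing prefix 'y': factor to Atom → y Atom1 with Atom1 → ε | Expr | Atom.
Term has alternatives sharing prefix 'x': factor to Term → x Term1 with Term1 → ε | z.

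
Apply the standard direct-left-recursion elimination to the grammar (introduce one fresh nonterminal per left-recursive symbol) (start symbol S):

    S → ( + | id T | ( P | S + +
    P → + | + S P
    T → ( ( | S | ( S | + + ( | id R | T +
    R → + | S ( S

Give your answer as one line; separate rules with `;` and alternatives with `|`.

S → ( + S' | id T S' | ( P S'; P → + | + S P; T → ( ( T' | S T' | ( S T' | + + ( T' | id R T'; R → + | S ( S; S' → + + S' | ε; T' → + T' | ε

Left recursion appears on S, T.
For S: α = {+ +}, β = {( +, id T, ( P}. Rewrite as S → β S' and S' → α S' | ε.
For T: α = {+}, β = {( (, S, ( S, + + (, id R}. Rewrite as T → β T' and T' → α T' | ε.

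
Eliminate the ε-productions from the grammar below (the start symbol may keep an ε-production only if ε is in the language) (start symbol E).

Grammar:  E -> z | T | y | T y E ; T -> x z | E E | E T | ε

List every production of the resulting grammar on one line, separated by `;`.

E -> z | T | y | T y E | T y | y E | ε; T -> x z | E E | E | E T

The nullable symbols are {E, T}.
ε ∈ L(G) since E is nullable, so keep E → ε.
For each production, add variants omitting each subset of nullable occurrences: E → T y E gives T y E | T y | y E. T → E E gives E E | E.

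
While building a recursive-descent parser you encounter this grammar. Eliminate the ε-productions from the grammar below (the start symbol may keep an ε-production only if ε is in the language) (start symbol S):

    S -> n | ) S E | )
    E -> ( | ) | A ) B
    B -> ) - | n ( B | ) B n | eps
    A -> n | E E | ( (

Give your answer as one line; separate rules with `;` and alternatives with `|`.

S -> n | ) S E | ); E -> ( | ) | A ) B | A ); B -> ) - | n ( B | n ( | ) B n | ) n; A -> n | E E | ( (

Nullable set = {B}.
ε ∉ L(G), so no ε-production is kept.
Expand every rule over subsets of its nullable positions: E → A ) B gives A ) B | A ). B → n ( B gives n ( B | n (. B → ) B n gives ) B n | ) n.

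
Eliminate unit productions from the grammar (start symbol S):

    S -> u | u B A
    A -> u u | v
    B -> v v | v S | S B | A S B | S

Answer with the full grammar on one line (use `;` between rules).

Unit pairs: B ⇒* {S}.
For each unit pair (A, B), copy every non-unit production of B to A, then drop all unit productions.

S -> u | u B A; A -> u u | v; B -> v v | v S | S B | A S B | u | u B A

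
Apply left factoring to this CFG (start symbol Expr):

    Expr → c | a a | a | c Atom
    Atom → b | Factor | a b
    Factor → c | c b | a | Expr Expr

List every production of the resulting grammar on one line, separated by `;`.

Expr has alternatives sharing prefix 'c': factor to Expr → c Expr1 with Expr1 → ε | Atom.
Expr has alternatives sharing prefix 'a': factor to Expr → a Expr2 with Expr2 → a | ε.
Factor has alternatives sharing prefix 'c': factor to Factor → c Factor1 with Factor1 → ε | b.

Expr → c Expr1 | a Expr2; Atom → b | Factor | a b; Factor → a | Expr Expr | c Factor1; Expr1 → eps | Atom; Expr2 → a | eps; Factor1 → eps | b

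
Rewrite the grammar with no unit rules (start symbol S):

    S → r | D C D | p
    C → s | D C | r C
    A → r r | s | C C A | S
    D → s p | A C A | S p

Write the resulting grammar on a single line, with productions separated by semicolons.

Unit pairs: A ⇒* {S}.
For every A with A ⇒* B via unit rules, add B's non-unit alternatives to A; then delete every rule of the form X → Y.

S → r | D C D | p; C → s | D C | r C; A → r | D C D | p | r r | s | C C A; D → s p | A C A | S p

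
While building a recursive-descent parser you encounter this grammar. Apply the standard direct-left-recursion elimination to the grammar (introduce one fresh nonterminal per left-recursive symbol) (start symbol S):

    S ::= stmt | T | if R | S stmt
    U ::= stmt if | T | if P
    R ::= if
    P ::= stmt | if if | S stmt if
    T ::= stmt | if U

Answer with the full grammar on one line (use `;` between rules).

S ::= stmt S' | T S' | if R S'; U ::= stmt if | T | if P; R ::= if; P ::= stmt | if if | S stmt if; T ::= stmt | if U; S' ::= stmt S' | ε

Left recursion appears on S.
For S: α = {stmt}, β = {stmt, T, if R}. Rewrite as S → β S' and S' → α S' | ε.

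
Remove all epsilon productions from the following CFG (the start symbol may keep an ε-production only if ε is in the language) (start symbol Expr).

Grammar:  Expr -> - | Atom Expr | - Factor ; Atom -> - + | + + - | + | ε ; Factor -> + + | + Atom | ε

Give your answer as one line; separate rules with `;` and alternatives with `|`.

Expr -> - | Atom Expr | - Factor; Atom -> - + | + + - | +; Factor -> + + | + Atom | +

Nullable set = {Atom, Factor}.
ε ∉ L(G), so no ε-production is kept.
Add the nullable-subset variants: Factor → + Atom gives + Atom | +.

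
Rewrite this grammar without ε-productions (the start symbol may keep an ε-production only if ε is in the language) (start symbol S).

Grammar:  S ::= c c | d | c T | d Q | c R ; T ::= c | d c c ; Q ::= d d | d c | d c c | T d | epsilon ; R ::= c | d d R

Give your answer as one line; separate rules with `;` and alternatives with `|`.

S ::= c c | d | c T | d Q | c R; T ::= c | d c c; Q ::= d d | d c | d c c | T d; R ::= c | d d R

The nullable symbols are {Q}.
ε ∉ L(G), so no ε-production is kept.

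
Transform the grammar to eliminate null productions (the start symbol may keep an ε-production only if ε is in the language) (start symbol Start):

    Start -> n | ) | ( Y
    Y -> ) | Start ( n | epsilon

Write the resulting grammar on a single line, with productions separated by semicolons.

Start -> n | ) | ( Y | (; Y -> ) | Start ( n

Nullable nonterminals: {Y}.
ε ∉ L(G), so no ε-production is kept.
For each production, add variants omitting each subset of nullable occurrences: Start → ( Y gives ( Y | (.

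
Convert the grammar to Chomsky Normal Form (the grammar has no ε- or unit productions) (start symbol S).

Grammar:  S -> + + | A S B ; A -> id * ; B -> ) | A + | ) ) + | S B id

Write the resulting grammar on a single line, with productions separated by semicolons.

Introduce a nonterminal for each terminal appearing in a rule of length ≥ 2: X1 → +, X2 → id, X3 → *, X4 → ).
Binarize each right-hand side of length ≥ 3 by chaining fresh nonterminals (Y1, Y2, …): affected rules were S → A S B; B → X4 X4 X1; B → S B X2.

S -> X1 X1 | A Y1; A -> X2 X3; B -> ) | A X1 | X4 Y2 | S Y3; X1 -> +; X2 -> id; X3 -> *; X4 -> ); Y1 -> S B; Y2 -> X4 X1; Y3 -> B X2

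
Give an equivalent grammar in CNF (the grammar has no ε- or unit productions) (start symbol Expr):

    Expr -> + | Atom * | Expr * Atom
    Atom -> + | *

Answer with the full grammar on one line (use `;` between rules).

Introduce a nonterminal for each terminal appearing in a rule of length ≥ 2: X1 → *.
Binarize each right-hand side of length ≥ 3 by chaining fresh nonterminals (Y1, Y2, …): affected rules were Expr → Expr X1 Atom.

Expr -> + | Atom X1 | Expr Y1; Atom -> + | *; X1 -> *; Y1 -> X1 Atom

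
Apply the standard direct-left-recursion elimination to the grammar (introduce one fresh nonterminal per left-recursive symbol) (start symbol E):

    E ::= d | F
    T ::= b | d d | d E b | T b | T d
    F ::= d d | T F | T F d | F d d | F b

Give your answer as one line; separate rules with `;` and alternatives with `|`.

E ::= d | F; T ::= b T' | d d T' | d E b T'; F ::= d d F' | T F F' | T F d F'; T' ::= b T' | d T' | eps; F' ::= d d F' | b F' | eps

Directly left-recursive nonterminals: T, F.
For T: α = {b, d}, β = {b, d d, d E b}. Rewrite as T → β T' and T' → α T' | ε.
For F: α = {d d, b}, β = {d d, T F, T F d}. Rewrite as F → β F' and F' → α F' | ε.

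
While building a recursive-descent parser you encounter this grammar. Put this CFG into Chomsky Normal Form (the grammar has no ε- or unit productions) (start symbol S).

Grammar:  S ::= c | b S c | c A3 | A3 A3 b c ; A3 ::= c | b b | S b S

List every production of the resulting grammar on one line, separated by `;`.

S ::= c | X1 Y1 | X2 A3 | A3 Y2; A3 ::= c | X1 X1 | S Y4; X1 ::= b; X2 ::= c; Y1 ::= S X2; Y2 ::= A3 Y3; Y3 ::= X1 X2; Y4 ::= X1 S

Introduce a nonterminal for each terminal appearing in a rule of length ≥ 2: X1 → b, X2 → c.
Binarize each right-hand side of length ≥ 3 by chaining fresh nonterminals (Y1, Y2, …): affected rules were S → X1 S X2; S → A3 A3 X1 X2; A3 → S X1 S.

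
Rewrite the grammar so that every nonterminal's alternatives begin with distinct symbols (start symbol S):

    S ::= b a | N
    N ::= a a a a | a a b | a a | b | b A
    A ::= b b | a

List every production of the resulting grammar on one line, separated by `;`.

S ::= b a | N; N ::= a a N' | b N''; A ::= b b | a; N' ::= a a | b | ε; N'' ::= ε | A

N has alternatives sharing prefix 'a a': factor to N → a a N' with N' → a a | b | ε.
N has alternatives sharing prefix 'b': factor to N → b N'' with N'' → ε | A.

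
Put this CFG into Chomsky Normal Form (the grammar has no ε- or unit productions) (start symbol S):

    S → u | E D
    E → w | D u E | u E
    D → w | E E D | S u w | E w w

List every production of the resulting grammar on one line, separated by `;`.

S → u | E D; E → w | D Y1 | X1 E; D → w | E Y2 | S Y3 | E Y4; X1 → u; X2 → w; Y1 → X1 E; Y2 → E D; Y3 → X1 X2; Y4 → X2 X2

Introduce a nonterminal for each terminal appearing in a rule of length ≥ 2: X1 → u, X2 → w.
Binarize each right-hand side of length ≥ 3 by chaining fresh nonterminals (Y1, Y2, …): affected rules were E → D X1 E; D → E E D; D → S X1 X2; D → E X2 X2.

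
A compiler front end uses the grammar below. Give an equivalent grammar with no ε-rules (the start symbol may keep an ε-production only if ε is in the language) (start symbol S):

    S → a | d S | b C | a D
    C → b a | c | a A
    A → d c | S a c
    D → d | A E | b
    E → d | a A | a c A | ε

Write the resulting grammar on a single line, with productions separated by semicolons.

The nullable symbols are {E}.
ε ∉ L(G), so no ε-production is kept.
Expand every rule over subsets of its nullable positions: D → A E gives A E | A.

S → a | d S | b C | a D; C → b a | c | a A; A → d c | S a c; D → d | A E | A | b; E → d | a A | a c A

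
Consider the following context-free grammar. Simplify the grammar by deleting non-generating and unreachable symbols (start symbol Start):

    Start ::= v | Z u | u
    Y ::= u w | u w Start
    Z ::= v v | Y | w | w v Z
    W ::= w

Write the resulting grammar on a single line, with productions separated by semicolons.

Generating nonterminals: {Start, W, Y, Z}.
Reachable from Start after that: {Start, Y, Z}.
Removed useless symbols: {W} and every production mentioning them.

Start ::= v | Z u | u; Y ::= u w | u w Start; Z ::= v v | Y | w | w v Z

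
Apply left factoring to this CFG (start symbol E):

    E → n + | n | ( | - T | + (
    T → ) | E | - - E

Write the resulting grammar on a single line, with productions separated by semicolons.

E has alternatives sharing prefix 'n': factor to E → n E' with E' → + | ε.

E → ( | - T | + ( | n E'; T → ) | E | - - E; E' → + | ε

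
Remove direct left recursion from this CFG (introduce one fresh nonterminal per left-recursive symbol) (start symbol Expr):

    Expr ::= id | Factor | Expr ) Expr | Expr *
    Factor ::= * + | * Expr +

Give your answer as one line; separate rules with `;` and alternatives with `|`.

Expr ::= id Expr1 | Factor Expr1; Factor ::= * + | * Expr +; Expr1 ::= ) Expr Expr1 | * Expr1 | ε

Directly left-recursive nonterminal: Expr.
For Expr: α = {) Expr, *}, β = {id, Factor}. Rewrite as Expr → β Expr1 and Expr1 → α Expr1 | ε.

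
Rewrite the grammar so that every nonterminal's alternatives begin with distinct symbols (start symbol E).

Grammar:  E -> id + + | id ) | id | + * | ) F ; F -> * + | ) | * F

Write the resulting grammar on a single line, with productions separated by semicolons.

E has alternatives sharing prefix 'id': factor to E → id E' with E' → + + | ) | ε.
F has alternatives sharing prefix '*': factor to F → * F' with F' → + | F.

E -> + * | ) F | id E'; F -> ) | * F'; E' -> + + | ) | ε; F' -> + | F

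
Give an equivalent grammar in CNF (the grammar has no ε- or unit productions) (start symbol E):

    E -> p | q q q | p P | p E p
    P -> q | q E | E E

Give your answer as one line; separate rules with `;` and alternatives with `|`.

Introduce a nonterminal for each terminal appearing in a rule of length ≥ 2: X1 → q, X2 → p.
Binarize each right-hand side of length ≥ 3 by chaining fresh nonterminals (Y1, Y2, …): affected rules were E → X1 X1 X1; E → X2 E X2.

E -> p | X1 Y1 | X2 P | X2 Y2; P -> q | X1 E | E E; X1 -> q; X2 -> p; Y1 -> X1 X1; Y2 -> E X2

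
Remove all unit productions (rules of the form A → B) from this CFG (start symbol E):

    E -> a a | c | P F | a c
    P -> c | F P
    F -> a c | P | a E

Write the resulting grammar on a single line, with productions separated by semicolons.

E -> a a | c | P F | a c; P -> c | F P; F -> a c | a E | c | F P

Unit pairs: F ⇒* {P}.
For every A with A ⇒* B via unit rules, add B's non-unit alternatives to A; then delete every rule of the form X → Y.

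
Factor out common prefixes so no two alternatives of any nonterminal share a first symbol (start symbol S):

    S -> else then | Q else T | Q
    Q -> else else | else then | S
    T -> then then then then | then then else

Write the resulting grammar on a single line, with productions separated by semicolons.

S -> else then | Q S'; Q -> S | else Q'; T -> then then T'; S' -> else T | ε; Q' -> else | then; T' -> then then | else

S has alternatives sharing prefix 'Q': factor to S → Q S' with S' → else T | ε.
Q has alternatives sharing prefix 'else': factor to Q → else Q' with Q' → else | then.
T has alternatives sharing prefix 'then then': factor to T → then then T' with T' → then then | else.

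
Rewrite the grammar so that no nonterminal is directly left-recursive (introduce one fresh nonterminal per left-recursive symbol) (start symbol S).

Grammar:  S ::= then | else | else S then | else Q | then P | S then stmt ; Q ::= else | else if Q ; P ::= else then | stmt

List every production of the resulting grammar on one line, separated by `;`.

S is directly left-recursive.
For S: α = {then stmt}, β = {then, else, else S then, else Q, then P}. Rewrite as S → β S' and S' → α S' | ε.

S ::= then S' | else S' | else S then S' | else Q S' | then P S'; Q ::= else | else if Q; P ::= else then | stmt; S' ::= then stmt S' | ε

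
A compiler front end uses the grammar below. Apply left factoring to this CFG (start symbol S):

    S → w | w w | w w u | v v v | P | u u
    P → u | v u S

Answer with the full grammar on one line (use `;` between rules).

S has alternatives sharing prefix 'w': factor to S → w S' with S' → ε | w | w u.
S' has alternatives sharing prefix 'w': factor to S' → w S'' with S'' → ε | u.

S → v v v | P | u u | w S'; P → u | v u S; S' → ε | w S''; S'' → ε | u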